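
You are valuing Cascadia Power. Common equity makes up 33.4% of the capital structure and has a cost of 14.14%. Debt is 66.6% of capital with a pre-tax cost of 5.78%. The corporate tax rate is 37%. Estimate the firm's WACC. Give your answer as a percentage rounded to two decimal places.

After-tax cost of debt = 5.78% × (1 − 37%) = 3.6414%.
WACC = 0.334 × 14.1400% + 0.666 × 3.6414% = 7.1479%.

7.15%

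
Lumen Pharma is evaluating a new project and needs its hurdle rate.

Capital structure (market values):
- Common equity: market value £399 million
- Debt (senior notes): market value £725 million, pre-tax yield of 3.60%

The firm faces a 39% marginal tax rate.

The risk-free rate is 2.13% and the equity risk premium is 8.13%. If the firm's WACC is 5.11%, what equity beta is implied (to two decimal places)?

Total capital V = 399 + 725 = 1124.
Equity weight = 399/1124 = 0.3550.
Senior notes weight = 725/1124 = 0.6450.
Debt contribution = 0.6450 × 3.6% × (1 − 39%) = 1.4165%.
Required equity contribution = 5.11% − 1.4165% = 3.6935%  ⇒  Re = 10.4049%.
CAPM: 10.4049% = 2.13% + β × 8.13%  ⇒  β = 1.0178.

1.02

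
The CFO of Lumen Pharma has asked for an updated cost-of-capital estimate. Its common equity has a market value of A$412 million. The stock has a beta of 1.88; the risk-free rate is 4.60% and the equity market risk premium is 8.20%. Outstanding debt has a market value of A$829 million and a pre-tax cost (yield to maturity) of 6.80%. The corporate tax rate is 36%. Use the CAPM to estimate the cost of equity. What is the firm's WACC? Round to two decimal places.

Cost of equity via CAPM: Re = 4.6% + 1.88 × 8.2% = 20.0160%.
Total capital V = 412 + 829 = 1241.
Equity: weight = 412/1241 = 0.3320; cost = 20.016%.
Debt: weight = 829/1241 = 0.6680; after-tax cost = 6.8% × (1 − 36%) = 4.3520%.
WACC = 0.3320 × 20.0160% + 0.6680 × 4.3520% = 9.5523%.

9.55%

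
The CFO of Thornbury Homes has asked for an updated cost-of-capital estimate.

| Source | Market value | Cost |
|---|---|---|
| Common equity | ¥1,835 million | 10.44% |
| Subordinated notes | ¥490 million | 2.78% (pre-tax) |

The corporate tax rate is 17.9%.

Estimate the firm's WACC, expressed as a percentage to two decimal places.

8.72%

Total capital V = 1835 + 490 = 2325.
Equity: weight = 1835/2325 = 0.7892; cost = 10.44%.
Subordinated notes: weight = 490/2325 = 0.2108; after-tax cost = 2.78% × (1 − 17.9%) = 2.2824%.
WACC = 0.7892 × 10.4400% + 0.2108 × 2.2824% = 8.7208%.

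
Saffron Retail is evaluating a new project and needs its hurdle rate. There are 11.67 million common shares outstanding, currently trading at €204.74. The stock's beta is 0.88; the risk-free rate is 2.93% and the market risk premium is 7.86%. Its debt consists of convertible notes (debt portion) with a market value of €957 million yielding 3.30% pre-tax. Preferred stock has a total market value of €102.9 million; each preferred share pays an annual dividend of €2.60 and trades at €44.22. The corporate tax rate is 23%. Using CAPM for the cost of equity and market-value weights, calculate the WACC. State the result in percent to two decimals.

Cost of equity via CAPM: Re = 2.93% + 0.88 × 7.86% = 9.8468%.
Cost of preferred: Rp = 2.6 / 44.22 = 5.8797%.
Market value of equity E = 204.74 × 11.67m = 2389.3158m.
Total capital V = 2389.3158 + 102.9 + 957 = 3449.2158.
Equity: weight = 2389.3158/3449.2158 = 0.6927; cost = 9.8468%.
Preferred: weight = 102.9/3449.2158 = 0.0298; cost = 5.8797%.
Convertible notes (debt portion): weight = 957/3449.2158 = 0.2775; after-tax cost = 3.3% × (1 − 23%) = 2.5410%.
WACC = 0.6927 × 9.8468% + 0.0298 × 5.8797% + 0.2775 × 2.5410% = 7.7014%.

7.70%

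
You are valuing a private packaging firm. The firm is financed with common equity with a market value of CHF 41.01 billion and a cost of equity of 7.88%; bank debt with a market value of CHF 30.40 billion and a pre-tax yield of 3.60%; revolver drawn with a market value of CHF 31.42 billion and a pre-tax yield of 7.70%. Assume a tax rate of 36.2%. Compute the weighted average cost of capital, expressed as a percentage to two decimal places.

5.32%

Total capital V = 41.01 + 30.4 + 31.42 = 102.83.
Equity: weight = 41.01/102.83 = 0.3988; cost = 7.88%.
Bank debt: weight = 30.4/102.83 = 0.2956; after-tax cost = 3.6% × (1 − 36.2%) = 2.2968%.
Revolver drawn: weight = 31.42/102.83 = 0.3056; after-tax cost = 7.7% × (1 − 36.2%) = 4.9126%.
WACC = 0.3988 × 7.8800% + 0.2956 × 2.2968% + 0.3056 × 4.9126% = 5.3227%.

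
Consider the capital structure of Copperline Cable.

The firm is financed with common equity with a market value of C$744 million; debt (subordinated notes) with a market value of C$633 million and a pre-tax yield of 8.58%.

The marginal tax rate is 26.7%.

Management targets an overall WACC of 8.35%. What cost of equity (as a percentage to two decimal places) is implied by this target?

10.10%

Total capital V = 744 + 633 = 1377.
Equity weight = 744/1377 = 0.5403.
Subordinated notes weight = 633/1377 = 0.4597.
Debt contribution = 0.4597 × 8.58% × (1 − 26.7%) = 2.8911%.
Required equity contribution = 8.35% − 2.8911% = 5.4589%.
Re = 5.4589% / 0.5403 = 10.1034%.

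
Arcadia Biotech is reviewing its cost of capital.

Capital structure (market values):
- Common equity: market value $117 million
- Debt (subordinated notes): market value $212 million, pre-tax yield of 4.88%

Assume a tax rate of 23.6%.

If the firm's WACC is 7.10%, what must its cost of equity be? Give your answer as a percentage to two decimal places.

Total capital V = 117 + 212 = 329.
Equity weight = 117/329 = 0.3556.
Subordinated notes weight = 212/329 = 0.6444.
Debt contribution = 0.6444 × 4.88% × (1 − 23.6%) = 2.4024%.
Required equity contribution = 7.1% − 2.4024% = 4.6976%.
Re = 4.6976% / 0.3556 = 13.2094%.

13.21%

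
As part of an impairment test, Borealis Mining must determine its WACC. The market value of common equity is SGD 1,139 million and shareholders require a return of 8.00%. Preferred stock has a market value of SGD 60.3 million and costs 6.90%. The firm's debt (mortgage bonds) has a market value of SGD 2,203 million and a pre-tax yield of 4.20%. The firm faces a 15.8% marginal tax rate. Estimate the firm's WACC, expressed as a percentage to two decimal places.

Total capital V = 1139 + 60.3 + 2203 = 3402.3.
Equity: weight = 1139/3402.3 = 0.3348; cost = 8%.
Preferred: weight = 60.3/3402.3 = 0.0177; cost = 6.9%.
Mortgage bonds: weight = 2203/3402.3 = 0.6475; after-tax cost = 4.2% × (1 − 15.8%) = 3.5364%.
WACC = 0.3348 × 8.0000% + 0.0177 × 6.9000% + 0.6475 × 3.5364% = 5.0903%.

5.09%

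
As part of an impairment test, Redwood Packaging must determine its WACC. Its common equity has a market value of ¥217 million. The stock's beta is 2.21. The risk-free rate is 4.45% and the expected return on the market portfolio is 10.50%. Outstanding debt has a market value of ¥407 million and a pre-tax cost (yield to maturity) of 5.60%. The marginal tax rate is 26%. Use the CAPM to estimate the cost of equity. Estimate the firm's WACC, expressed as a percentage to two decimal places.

Market risk premium = 10.5% − 4.45% = 6.05%.
Cost of equity via CAPM: Re = 4.45% + 2.21 × 6.05% = 17.8205%.
Total capital V = 217 + 407 = 624.
Equity: weight = 217/624 = 0.3478; cost = 17.8205%.
Debt: weight = 407/624 = 0.6522; after-tax cost = 5.6% × (1 − 26%) = 4.1440%.
WACC = 0.3478 × 17.8205% + 0.6522 × 4.1440% = 8.9001%.

8.90%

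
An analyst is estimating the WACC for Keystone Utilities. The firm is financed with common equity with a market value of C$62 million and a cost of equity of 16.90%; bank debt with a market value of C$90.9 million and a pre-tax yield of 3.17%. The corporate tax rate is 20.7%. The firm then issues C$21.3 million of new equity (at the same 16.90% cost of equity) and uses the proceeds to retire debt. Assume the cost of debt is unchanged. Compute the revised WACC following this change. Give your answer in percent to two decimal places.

10.35%

After the change:
Total capital V = 83.3 + 69.6 = 152.9.
Equity: weight = 83.3/152.9 = 0.5448; cost = 16.9%.
Bank debt: weight = 69.6/152.9 = 0.4552; after-tax cost = 3.17% × (1 − 20.7%) = 2.5138%.
WACC = 0.5448 × 16.9000% + 0.4552 × 2.5138% = 10.3514%.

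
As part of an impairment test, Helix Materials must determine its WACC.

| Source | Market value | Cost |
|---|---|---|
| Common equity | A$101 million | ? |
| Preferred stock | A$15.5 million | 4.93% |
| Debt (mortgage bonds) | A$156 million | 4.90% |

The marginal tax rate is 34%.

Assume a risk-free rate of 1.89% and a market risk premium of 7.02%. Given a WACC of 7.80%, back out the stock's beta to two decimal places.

1.91

Total capital V = 101 + 15.5 + 156 = 272.5.
Equity weight = 101/272.5 = 0.3706.
Preferred weight = 15.5/272.5 = 0.0569.
Mortgage bonds weight = 156/272.5 = 0.5725.
Debt contribution = 0.5725 × 4.9% × (1 − 34%) = 1.8514%.
Preferred contribution = 0.0569 × 4.93% = 0.2804%.
Required equity contribution = 7.8% − 2.1318% = 5.6682%  ⇒  Re = 15.2929%.
CAPM: 15.2929% = 1.89% + β × 7.02%  ⇒  β = 1.9092.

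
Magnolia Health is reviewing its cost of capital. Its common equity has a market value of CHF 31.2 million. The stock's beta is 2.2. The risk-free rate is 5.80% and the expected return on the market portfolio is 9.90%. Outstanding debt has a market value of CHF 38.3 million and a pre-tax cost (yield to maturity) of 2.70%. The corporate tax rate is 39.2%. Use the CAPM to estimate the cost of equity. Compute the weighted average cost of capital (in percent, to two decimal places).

Market risk premium = 9.9% − 5.8% = 4.1%.
Cost of equity via CAPM: Re = 5.8% + 2.2 × 4.1% = 14.8200%.
Total capital V = 31.2 + 38.3 = 69.5.
Equity: weight = 31.2/69.5 = 0.4489; cost = 14.82%.
Debt: weight = 38.3/69.5 = 0.5511; after-tax cost = 2.7% × (1 − 39.2%) = 1.6416%.
WACC = 0.4489 × 14.8200% + 0.5511 × 1.6416% = 7.5577%.

7.56%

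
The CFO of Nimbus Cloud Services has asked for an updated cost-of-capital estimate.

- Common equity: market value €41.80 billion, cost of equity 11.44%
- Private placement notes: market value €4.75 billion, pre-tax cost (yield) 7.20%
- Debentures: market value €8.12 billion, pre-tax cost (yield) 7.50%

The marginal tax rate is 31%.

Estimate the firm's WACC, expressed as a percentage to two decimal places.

9.95%

Total capital V = 41.8 + 4.75 + 8.12 = 54.67.
Equity: weight = 41.8/54.67 = 0.7646; cost = 11.44%.
Private placement notes: weight = 4.75/54.67 = 0.0869; after-tax cost = 7.2% × (1 − 31%) = 4.9680%.
Debentures: weight = 8.12/54.67 = 0.1485; after-tax cost = 7.5% × (1 − 31%) = 5.1750%.
WACC = 0.7646 × 11.4400% + 0.0869 × 4.9680% + 0.1485 × 5.1750% = 9.9472%.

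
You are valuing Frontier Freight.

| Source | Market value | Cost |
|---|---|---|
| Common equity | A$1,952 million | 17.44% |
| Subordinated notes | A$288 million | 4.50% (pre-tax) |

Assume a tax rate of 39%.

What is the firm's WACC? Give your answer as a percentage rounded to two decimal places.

Total capital V = 1952 + 288 = 2240.
Equity: weight = 1952/2240 = 0.8714; cost = 17.44%.
Subordinated notes: weight = 288/2240 = 0.1286; after-tax cost = 4.5% × (1 − 39%) = 2.7450%.
WACC = 0.8714 × 17.4400% + 0.1286 × 2.7450% = 15.5506%.

15.55%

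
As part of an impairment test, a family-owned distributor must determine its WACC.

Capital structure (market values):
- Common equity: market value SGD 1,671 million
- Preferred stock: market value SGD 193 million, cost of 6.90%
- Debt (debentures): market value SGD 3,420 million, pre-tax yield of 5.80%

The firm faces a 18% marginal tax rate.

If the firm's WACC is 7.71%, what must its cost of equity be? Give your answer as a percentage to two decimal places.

13.85%

Total capital V = 1671 + 193 + 3420 = 5284.
Equity weight = 1671/5284 = 0.3162.
Preferred weight = 193/5284 = 0.0365.
Debentures weight = 3420/5284 = 0.6472.
Debt contribution = 0.6472 × 5.8% × (1 − 18%) = 3.0783%.
Preferred contribution = 0.0365 × 6.9% = 0.2520%.
Required equity contribution = 7.71% − 3.3303% = 4.3797%.
Re = 4.3797% / 0.3162 = 13.8494%.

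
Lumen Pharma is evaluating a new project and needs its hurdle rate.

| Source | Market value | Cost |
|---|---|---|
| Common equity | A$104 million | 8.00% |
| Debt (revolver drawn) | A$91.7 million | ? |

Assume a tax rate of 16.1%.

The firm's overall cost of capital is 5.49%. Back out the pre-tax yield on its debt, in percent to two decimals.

3.15%

Total capital V = 104 + 91.7 = 195.7.
Equity weight = 104/195.7 = 0.5314.
Revolver drawn weight = 91.7/195.7 = 0.4686.
Equity contribution = 0.5314 × 8% = 4.2514%.
Remaining for debt = 5.49% − 4.2514% = 1.2386%.
Rd × (1 − 16.1%) × 0.4686 = 1.2386%  ⇒  Rd = 3.1506%.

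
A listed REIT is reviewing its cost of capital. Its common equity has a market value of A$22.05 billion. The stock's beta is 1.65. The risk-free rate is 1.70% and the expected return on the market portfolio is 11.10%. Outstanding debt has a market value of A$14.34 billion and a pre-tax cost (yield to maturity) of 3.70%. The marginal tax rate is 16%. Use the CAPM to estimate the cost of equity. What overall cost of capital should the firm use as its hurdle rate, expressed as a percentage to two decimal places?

11.65%

Market risk premium = 11.1% − 1.7% = 9.4%.
Cost of equity via CAPM: Re = 1.7% + 1.65 × 9.4% = 17.2100%.
Total capital V = 22.05 + 14.34 = 36.39.
Equity: weight = 22.05/36.39 = 0.6059; cost = 17.21%.
Debt: weight = 14.34/36.39 = 0.3941; after-tax cost = 3.7% × (1 − 16%) = 3.1080%.
WACC = 0.6059 × 17.2100% + 0.3941 × 3.1080% = 11.6529%.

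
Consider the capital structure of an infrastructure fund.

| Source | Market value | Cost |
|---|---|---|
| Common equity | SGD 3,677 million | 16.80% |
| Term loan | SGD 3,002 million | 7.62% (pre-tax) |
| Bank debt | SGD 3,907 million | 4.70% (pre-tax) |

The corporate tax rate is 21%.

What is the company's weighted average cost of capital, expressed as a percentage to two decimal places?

Total capital V = 3677 + 3002 + 3907 = 10586.
Equity: weight = 3677/10586 = 0.3473; cost = 16.8%.
Term loan: weight = 3002/10586 = 0.2836; after-tax cost = 7.62% × (1 − 21%) = 6.0198%.
Bank debt: weight = 3907/10586 = 0.3691; after-tax cost = 4.7% × (1 − 21%) = 3.7130%.
WACC = 0.3473 × 16.8000% + 0.2836 × 6.0198% + 0.3691 × 3.7130% = 8.9129%.

8.91%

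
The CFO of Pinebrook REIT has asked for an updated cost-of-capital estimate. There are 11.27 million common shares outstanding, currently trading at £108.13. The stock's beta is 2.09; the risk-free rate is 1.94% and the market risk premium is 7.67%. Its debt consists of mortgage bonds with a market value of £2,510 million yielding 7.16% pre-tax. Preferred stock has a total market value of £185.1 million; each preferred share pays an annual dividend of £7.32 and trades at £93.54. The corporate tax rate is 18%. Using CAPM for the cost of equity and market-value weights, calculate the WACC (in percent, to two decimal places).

Cost of equity via CAPM: Re = 1.94% + 2.09 × 7.67% = 17.9703%.
Cost of preferred: Rp = 7.32 / 93.54 = 7.8255%.
Market value of equity E = 108.13 × 11.27m = 1218.6251m.
Total capital V = 1218.6251 + 185.1 + 2510 = 3913.7251.
Equity: weight = 1218.6251/3913.7251 = 0.3114; cost = 17.9703%.
Preferred: weight = 185.1/3913.7251 = 0.0473; cost = 7.8255%.
Mortgage bonds: weight = 2510/3913.7251 = 0.6413; after-tax cost = 7.16% × (1 − 18%) = 5.8712%.
WACC = 0.3114 × 17.9703% + 0.0473 × 7.8255% + 0.6413 × 5.8712% = 9.7310%.

9.73%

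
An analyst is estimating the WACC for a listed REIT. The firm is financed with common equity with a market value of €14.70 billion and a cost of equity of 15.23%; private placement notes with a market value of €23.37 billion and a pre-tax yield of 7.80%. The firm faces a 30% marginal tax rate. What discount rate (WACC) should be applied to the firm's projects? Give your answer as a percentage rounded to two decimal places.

Total capital V = 14.7 + 23.37 = 38.07.
Equity: weight = 14.7/38.07 = 0.3861; cost = 15.23%.
Private placement notes: weight = 23.37/38.07 = 0.6139; after-tax cost = 7.8% × (1 − 30%) = 5.4600%.
WACC = 0.3861 × 15.2300% + 0.6139 × 5.4600% = 9.2325%.

9.23%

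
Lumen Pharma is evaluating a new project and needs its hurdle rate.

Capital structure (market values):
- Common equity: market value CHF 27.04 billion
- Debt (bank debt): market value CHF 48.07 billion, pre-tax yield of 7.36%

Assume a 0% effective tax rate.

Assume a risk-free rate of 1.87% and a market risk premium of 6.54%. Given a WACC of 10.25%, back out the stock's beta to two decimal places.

Total capital V = 27.04 + 48.07 = 75.11.
Equity weight = 27.04/75.11 = 0.3600.
Bank debt weight = 48.07/75.11 = 0.6400.
Debt contribution = 0.6400 × 7.36% × (1 − 0%) = 4.7104%.
Required equity contribution = 10.25% − 4.7104% = 5.5396%  ⇒  Re = 15.3877%.
CAPM: 15.3877% = 1.87% + β × 6.54%  ⇒  β = 2.0669.

2.07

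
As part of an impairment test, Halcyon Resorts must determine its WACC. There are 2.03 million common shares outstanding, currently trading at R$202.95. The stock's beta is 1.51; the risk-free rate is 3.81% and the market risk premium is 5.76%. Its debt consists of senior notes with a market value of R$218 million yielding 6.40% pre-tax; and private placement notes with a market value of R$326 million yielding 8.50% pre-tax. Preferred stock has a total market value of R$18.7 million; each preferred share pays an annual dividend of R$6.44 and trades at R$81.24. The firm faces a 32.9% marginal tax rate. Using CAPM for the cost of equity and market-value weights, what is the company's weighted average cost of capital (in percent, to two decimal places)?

8.31%

Cost of equity via CAPM: Re = 3.81% + 1.51 × 5.76% = 12.5076%.
Cost of preferred: Rp = 6.44 / 81.24 = 7.9271%.
Market value of equity E = 202.95 × 2.03m = 411.9885m.
Total capital V = 411.9885 + 18.7 + 218 + 326 = 974.6885.
Equity: weight = 411.9885/974.6885 = 0.4227; cost = 12.5076%.
Preferred: weight = 18.7/974.6885 = 0.0192; cost = 7.9271%.
Senior notes: weight = 218/974.6885 = 0.2237; after-tax cost = 6.4% × (1 − 32.9%) = 4.2944%.
Private placement notes: weight = 326/974.6885 = 0.3345; after-tax cost = 8.5% × (1 − 32.9%) = 5.7035%.
WACC = 0.4227 × 12.5076% + 0.0192 × 7.9271% + 0.2237 × 4.2944% + 0.3345 × 5.7035% = 8.3070%.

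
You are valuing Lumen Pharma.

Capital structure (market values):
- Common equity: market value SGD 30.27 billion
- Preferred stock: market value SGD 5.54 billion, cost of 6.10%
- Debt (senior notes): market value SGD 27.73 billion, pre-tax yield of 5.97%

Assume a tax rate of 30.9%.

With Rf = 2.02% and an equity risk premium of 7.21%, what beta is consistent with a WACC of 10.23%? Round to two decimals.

Total capital V = 30.27 + 5.54 + 27.73 = 63.54.
Equity weight = 30.27/63.54 = 0.4764.
Preferred weight = 5.54/63.54 = 0.0872.
Senior notes weight = 27.73/63.54 = 0.4364.
Debt contribution = 0.4364 × 5.97% × (1 − 30.9%) = 1.8003%.
Preferred contribution = 0.0872 × 6.1% = 0.5319%.
Required equity contribution = 10.23% − 2.3322% = 7.8978%  ⇒  Re = 16.5783%.
CAPM: 16.5783% = 2.02% + β × 7.21%  ⇒  β = 2.0192.

2.02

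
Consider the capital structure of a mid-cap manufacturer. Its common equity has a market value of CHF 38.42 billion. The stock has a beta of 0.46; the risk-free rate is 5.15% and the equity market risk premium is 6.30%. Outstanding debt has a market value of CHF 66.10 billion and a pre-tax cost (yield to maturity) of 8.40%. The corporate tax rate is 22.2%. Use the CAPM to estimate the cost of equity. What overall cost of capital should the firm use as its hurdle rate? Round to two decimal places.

7.09%

Cost of equity via CAPM: Re = 5.15% + 0.46 × 6.3% = 8.0480%.
Total capital V = 38.42 + 66.1 = 104.52.
Equity: weight = 38.42/104.52 = 0.3676; cost = 8.048%.
Debt: weight = 66.1/104.52 = 0.6324; after-tax cost = 8.4% × (1 − 22.2%) = 6.5352%.
WACC = 0.3676 × 8.0480% + 0.6324 × 6.5352% = 7.0913%.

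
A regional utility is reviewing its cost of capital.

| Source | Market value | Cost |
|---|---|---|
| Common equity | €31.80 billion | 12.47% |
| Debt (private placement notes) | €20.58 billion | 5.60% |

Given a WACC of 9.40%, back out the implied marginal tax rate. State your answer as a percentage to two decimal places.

Total capital V = 31.8 + 20.58 = 52.38.
Equity weight = 31.8/52.38 = 0.6071.
Private placement notes weight = 20.58/52.38 = 0.3929.
Equity contribution = 0.6071 × 12.47% = 7.5706%.
Debt contribution must be 9.4% − 7.5706% = 1.8294%.
0.3929 × 5.6% × (1 − T) = 1.8294%  ⇒  (1 − T) = 0.8315.
T = 16.8524%.

16.85%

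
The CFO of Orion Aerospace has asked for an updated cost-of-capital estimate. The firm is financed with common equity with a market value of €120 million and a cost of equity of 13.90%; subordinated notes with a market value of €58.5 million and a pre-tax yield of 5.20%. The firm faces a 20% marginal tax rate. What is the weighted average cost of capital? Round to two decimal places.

Total capital V = 120 + 58.5 = 178.5.
Equity: weight = 120/178.5 = 0.6723; cost = 13.9%.
Subordinated notes: weight = 58.5/178.5 = 0.3277; after-tax cost = 5.2% × (1 − 20%) = 4.1600%.
WACC = 0.6723 × 13.9000% + 0.3277 × 4.1600% = 10.7079%.

10.71%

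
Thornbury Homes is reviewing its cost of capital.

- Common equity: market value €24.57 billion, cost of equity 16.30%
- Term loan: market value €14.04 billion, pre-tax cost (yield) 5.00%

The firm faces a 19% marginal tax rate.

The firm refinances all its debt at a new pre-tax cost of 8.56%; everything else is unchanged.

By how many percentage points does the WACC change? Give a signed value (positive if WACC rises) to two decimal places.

Current WACC:
Total capital V = 24.57 + 14.04 = 38.61.
Equity: weight = 24.57/38.61 = 0.6364; cost = 16.3%.
Term loan: weight = 14.04/38.61 = 0.3636; after-tax cost = 5% × (1 − 19%) = 4.0500%.
WACC = 0.6364 × 16.3000% + 0.3636 × 4.0500% = 11.8455%.
After the change:
Total capital V = 24.57 + 14.04 = 38.61.
Equity: weight = 24.57/38.61 = 0.6364; cost = 16.3%.
Term loan: weight = 14.04/38.61 = 0.3636; after-tax cost = 8.56% × (1 − 19%) = 6.9336%.
WACC = 0.6364 × 16.3000% + 0.3636 × 6.9336% = 12.8940%.
Change in WACC = 12.8940% − 11.8455% = 1.0486 pp.

+1.05 pp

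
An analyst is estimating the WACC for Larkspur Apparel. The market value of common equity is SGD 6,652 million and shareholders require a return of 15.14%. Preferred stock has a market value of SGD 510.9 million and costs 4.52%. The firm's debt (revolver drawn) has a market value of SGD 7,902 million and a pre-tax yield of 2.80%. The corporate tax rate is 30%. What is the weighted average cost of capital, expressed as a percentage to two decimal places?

7.87%

Total capital V = 6652 + 510.9 + 7902 = 15064.9.
Equity: weight = 6652/15064.9 = 0.4416; cost = 15.14%.
Preferred: weight = 510.9/15064.9 = 0.0339; cost = 4.52%.
Revolver drawn: weight = 7902/15064.9 = 0.5245; after-tax cost = 2.8% × (1 − 30%) = 1.9600%.
WACC = 0.4416 × 15.1400% + 0.0339 × 4.5200% + 0.5245 × 1.9600% = 7.8665%.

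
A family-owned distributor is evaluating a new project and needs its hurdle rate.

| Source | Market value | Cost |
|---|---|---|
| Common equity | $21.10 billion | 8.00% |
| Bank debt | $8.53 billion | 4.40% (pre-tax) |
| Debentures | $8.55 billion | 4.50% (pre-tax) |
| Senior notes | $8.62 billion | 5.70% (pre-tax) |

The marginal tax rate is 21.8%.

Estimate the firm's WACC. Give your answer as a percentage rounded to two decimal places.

5.70%

Total capital V = 21.1 + 8.53 + 8.55 + 8.62 = 46.8.
Equity: weight = 21.1/46.8 = 0.4509; cost = 8%.
Bank debt: weight = 8.53/46.8 = 0.1823; after-tax cost = 4.4% × (1 − 21.8%) = 3.4408%.
Debentures: weight = 8.55/46.8 = 0.1827; after-tax cost = 4.5% × (1 − 21.8%) = 3.5190%.
Senior notes: weight = 8.62/46.8 = 0.1842; after-tax cost = 5.7% × (1 − 21.8%) = 4.4574%.
WACC = 0.4509 × 8.0000% + 0.1823 × 3.4408% + 0.1827 × 3.5190% + 0.1842 × 4.4574% = 5.6979%.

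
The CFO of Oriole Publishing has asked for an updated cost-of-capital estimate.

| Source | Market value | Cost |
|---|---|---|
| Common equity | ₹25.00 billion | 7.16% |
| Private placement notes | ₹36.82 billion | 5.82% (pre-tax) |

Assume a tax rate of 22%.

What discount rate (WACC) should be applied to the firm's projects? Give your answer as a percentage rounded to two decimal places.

5.60%

Total capital V = 25 + 36.82 = 61.82.
Equity: weight = 25/61.82 = 0.4044; cost = 7.16%.
Private placement notes: weight = 36.82/61.82 = 0.5956; after-tax cost = 5.82% × (1 − 22%) = 4.5396%.
WACC = 0.4044 × 7.1600% + 0.5956 × 4.5396% = 5.5993%.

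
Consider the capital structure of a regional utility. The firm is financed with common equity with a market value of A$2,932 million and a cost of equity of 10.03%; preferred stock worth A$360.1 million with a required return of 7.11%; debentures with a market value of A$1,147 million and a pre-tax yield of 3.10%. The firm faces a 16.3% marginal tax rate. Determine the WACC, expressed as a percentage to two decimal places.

Total capital V = 2932 + 360.1 + 1147 = 4439.1.
Equity: weight = 2932/4439.1 = 0.6605; cost = 10.03%.
Preferred: weight = 360.1/4439.1 = 0.0811; cost = 7.11%.
Debentures: weight = 1147/4439.1 = 0.2584; after-tax cost = 3.1% × (1 − 16.3%) = 2.5947%.
WACC = 0.6605 × 10.0300% + 0.0811 × 7.1100% + 0.2584 × 2.5947% = 7.8720%.

7.87%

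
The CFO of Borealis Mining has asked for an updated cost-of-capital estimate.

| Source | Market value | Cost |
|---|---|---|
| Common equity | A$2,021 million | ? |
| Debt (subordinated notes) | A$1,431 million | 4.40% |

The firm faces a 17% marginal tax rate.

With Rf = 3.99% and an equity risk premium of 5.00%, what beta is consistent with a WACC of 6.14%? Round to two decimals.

0.78

Total capital V = 2021 + 1431 = 3452.
Equity weight = 2021/3452 = 0.5855.
Subordinated notes weight = 1431/3452 = 0.4145.
Debt contribution = 0.4145 × 4.4% × (1 − 17%) = 1.5139%.
Required equity contribution = 6.14% − 1.5139% = 4.6261%  ⇒  Re = 7.9017%.
CAPM: 7.9017% = 3.99% + β × 5.0%  ⇒  β = 0.7823.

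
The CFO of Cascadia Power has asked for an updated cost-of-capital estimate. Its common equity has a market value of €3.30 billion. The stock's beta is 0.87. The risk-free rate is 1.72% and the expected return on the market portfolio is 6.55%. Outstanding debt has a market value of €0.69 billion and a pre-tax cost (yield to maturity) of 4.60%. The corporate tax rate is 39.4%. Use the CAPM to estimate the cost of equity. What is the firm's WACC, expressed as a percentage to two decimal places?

Market risk premium = 6.55% − 1.72% = 4.83%.
Cost of equity via CAPM: Re = 1.72% + 0.87 × 4.83% = 5.9221%.
Total capital V = 3.3 + 0.69 = 3.99.
Equity: weight = 3.3/3.99 = 0.8271; cost = 5.9221%.
Debt: weight = 0.69/3.99 = 0.1729; after-tax cost = 4.6% × (1 − 39.4%) = 2.7876%.
WACC = 0.8271 × 5.9221% + 0.1729 × 2.7876% = 5.3800%.

5.38%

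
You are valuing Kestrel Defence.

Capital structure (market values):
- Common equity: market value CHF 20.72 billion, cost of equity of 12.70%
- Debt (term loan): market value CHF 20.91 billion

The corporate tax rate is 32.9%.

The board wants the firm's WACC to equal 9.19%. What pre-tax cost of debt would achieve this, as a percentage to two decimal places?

Total capital V = 20.72 + 20.91 = 41.63.
Equity weight = 20.72/41.63 = 0.4977.
Term loan weight = 20.91/41.63 = 0.5023.
Equity contribution = 0.4977 × 12.7% = 6.3210%.
Remaining for debt = 9.19% − 6.3210% = 2.8690%.
Rd × (1 − 32.9%) × 0.5023 = 2.8690%  ⇒  Rd = 8.5125%.

8.51%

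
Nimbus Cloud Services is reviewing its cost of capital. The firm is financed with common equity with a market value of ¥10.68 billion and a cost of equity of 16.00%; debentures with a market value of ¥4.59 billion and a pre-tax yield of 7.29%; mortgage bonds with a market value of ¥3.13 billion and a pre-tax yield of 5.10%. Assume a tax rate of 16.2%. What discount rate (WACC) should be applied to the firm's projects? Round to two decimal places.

Total capital V = 10.68 + 4.59 + 3.13 = 18.4.
Equity: weight = 10.68/18.4 = 0.5804; cost = 16%.
Debentures: weight = 4.59/18.4 = 0.2495; after-tax cost = 7.29% × (1 − 16.2%) = 6.1090%.
Mortgage bonds: weight = 3.13/18.4 = 0.1701; after-tax cost = 5.1% × (1 − 16.2%) = 4.2738%.
WACC = 0.5804 × 16.0000% + 0.2495 × 6.1090% + 0.1701 × 4.2738% = 11.5379%.

11.54%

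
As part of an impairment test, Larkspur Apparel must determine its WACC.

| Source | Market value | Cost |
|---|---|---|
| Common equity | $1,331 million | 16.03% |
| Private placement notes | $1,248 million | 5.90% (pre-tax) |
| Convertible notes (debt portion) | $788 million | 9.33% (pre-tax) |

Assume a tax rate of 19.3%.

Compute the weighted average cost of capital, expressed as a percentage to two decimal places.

9.86%

Total capital V = 1331 + 1248 + 788 = 3367.
Equity: weight = 1331/3367 = 0.3953; cost = 16.03%.
Private placement notes: weight = 1248/3367 = 0.3707; after-tax cost = 5.9% × (1 − 19.3%) = 4.7613%.
Convertible notes (debt portion): weight = 788/3367 = 0.2340; after-tax cost = 9.33% × (1 − 19.3%) = 7.5293%.
WACC = 0.3953 × 16.0300% + 0.3707 × 4.7613% + 0.2340 × 7.5293% = 9.8637%.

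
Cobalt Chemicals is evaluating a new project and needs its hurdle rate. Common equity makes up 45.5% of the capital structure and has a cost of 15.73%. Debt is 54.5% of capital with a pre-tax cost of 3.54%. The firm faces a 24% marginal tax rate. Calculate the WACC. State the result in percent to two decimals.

After-tax cost of debt = 3.54% × (1 − 24%) = 2.6904%.
WACC = 0.455 × 15.7300% + 0.545 × 2.6904% = 8.6234%.

8.62%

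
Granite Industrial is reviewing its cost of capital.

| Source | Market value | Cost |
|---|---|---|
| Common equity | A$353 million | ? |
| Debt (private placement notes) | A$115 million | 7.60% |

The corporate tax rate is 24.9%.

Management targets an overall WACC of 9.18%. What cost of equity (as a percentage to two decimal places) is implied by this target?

Total capital V = 353 + 115 = 468.
Equity weight = 353/468 = 0.7543.
Private placement notes weight = 115/468 = 0.2457.
Debt contribution = 0.2457 × 7.6% × (1 − 24.9%) = 1.4025%.
Required equity contribution = 9.18% − 1.4025% = 7.7775%.
Re = 7.7775% / 0.7543 = 10.3112%.

10.31%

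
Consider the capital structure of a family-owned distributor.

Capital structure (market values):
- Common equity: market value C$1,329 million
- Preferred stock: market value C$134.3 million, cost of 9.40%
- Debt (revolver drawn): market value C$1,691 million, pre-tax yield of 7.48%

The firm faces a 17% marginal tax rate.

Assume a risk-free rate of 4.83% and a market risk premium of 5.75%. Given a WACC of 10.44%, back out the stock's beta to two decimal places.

Total capital V = 1329 + 134.3 + 1691 = 3154.3.
Equity weight = 1329/3154.3 = 0.4213.
Preferred weight = 134.3/3154.3 = 0.0426.
Revolver drawn weight = 1691/3154.3 = 0.5361.
Debt contribution = 0.5361 × 7.48% × (1 − 17%) = 3.3283%.
Preferred contribution = 0.0426 × 9.4% = 0.4002%.
Required equity contribution = 10.44% − 3.7285% = 6.7115%  ⇒  Re = 15.9293%.
CAPM: 15.9293% = 4.83% + β × 5.75%  ⇒  β = 1.9303.

1.93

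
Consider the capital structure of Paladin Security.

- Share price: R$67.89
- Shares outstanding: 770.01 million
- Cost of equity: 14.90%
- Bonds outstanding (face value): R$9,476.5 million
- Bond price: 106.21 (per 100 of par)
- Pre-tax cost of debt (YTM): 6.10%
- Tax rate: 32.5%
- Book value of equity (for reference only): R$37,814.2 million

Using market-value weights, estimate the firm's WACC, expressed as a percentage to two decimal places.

13.16%

Market value of equity E = 67.89 × 770.01m = 52275.9789m. Market value of debt D = 9476.5m × 106.21/100 = 10064.99065m.
Total capital V = 52275.9789 + 10064.99065 = 62340.96955.
Equity: weight = 52275.9789/62340.96955 = 0.8385; cost = 14.9%.
Bonds outstanding: weight = 10064.99065/62340.96955 = 0.1615; after-tax cost = 6.1% × (1 − 32.5%) = 4.1175%.
WACC = 0.8385 × 14.9000% + 0.1615 × 4.1175% = 13.1592%.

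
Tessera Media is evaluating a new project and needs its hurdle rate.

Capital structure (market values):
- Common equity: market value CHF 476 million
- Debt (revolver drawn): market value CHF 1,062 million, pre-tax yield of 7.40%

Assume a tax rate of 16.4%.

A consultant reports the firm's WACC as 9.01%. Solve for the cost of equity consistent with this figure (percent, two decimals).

Total capital V = 476 + 1062 = 1538.
Equity weight = 476/1538 = 0.3095.
Revolver drawn weight = 1062/1538 = 0.6905.
Debt contribution = 0.6905 × 7.4% × (1 − 16.4%) = 4.2718%.
Required equity contribution = 9.01% − 4.2718% = 4.7382%.
Re = 4.7382% / 0.3095 = 15.3097%.

15.31%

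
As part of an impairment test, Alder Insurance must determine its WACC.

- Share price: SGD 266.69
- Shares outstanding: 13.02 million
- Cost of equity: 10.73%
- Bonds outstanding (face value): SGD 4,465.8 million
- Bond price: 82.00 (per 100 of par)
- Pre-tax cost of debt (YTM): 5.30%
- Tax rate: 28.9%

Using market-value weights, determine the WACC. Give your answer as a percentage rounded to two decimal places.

Market value of equity E = 266.69 × 13.02m = 3472.3038m. Market value of debt D = 4465.8m × 82.0/100 = 3661.956m.
Total capital V = 3472.3038 + 3661.956 = 7134.2598.
Equity: weight = 3472.3038/7134.2598 = 0.4867; cost = 10.73%.
Bonds outstanding: weight = 3661.956/7134.2598 = 0.5133; after-tax cost = 5.3% × (1 − 28.9%) = 3.7683%.
WACC = 0.4867 × 10.7300% + 0.5133 × 3.7683% = 7.1566%.

7.16%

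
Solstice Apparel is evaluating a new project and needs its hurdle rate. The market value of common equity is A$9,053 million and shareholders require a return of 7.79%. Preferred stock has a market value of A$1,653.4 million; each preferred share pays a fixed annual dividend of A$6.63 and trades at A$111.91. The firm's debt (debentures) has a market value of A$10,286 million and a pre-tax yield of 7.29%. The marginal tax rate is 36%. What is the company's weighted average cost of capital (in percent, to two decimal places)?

6.11%

Cost of preferred: Rp = 6.63 / 111.91 = 5.9244%.
Total capital V = 9053 + 1653.4 + 10286 = 20992.4.
Equity: weight = 9053/20992.4 = 0.4313; cost = 7.79%.
Preferred: weight = 1653.4/20992.4 = 0.0788; cost = 5.9244%.
Debentures: weight = 10286/20992.4 = 0.4900; after-tax cost = 7.29% × (1 − 36%) = 4.6656%.
WACC = 0.4313 × 7.7900% + 0.0788 × 5.9244% + 0.4900 × 4.6656% = 6.1121%.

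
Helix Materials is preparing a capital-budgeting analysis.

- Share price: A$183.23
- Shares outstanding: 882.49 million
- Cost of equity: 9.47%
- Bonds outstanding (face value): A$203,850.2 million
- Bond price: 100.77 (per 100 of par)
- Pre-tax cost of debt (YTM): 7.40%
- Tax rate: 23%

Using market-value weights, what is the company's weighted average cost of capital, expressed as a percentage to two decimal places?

Market value of equity E = 183.23 × 882.49m = 161698.6427m. Market value of debt D = 203850.2m × 100.77/100 = 205419.84654m.
Total capital V = 161698.6427 + 205419.84654 = 367118.48924.
Equity: weight = 161698.6427/367118.48924 = 0.4405; cost = 9.47%.
Bonds outstanding: weight = 205419.84654/367118.48924 = 0.5595; after-tax cost = 7.4% × (1 − 23%) = 5.6980%.
WACC = 0.4405 × 9.4700% + 0.5595 × 5.6980% = 7.3594%.

7.36%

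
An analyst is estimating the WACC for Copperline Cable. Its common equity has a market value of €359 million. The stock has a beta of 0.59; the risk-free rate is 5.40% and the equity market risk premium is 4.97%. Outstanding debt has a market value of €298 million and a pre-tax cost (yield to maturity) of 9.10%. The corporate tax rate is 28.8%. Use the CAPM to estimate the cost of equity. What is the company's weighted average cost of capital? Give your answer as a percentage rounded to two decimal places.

7.49%

Cost of equity via CAPM: Re = 5.4% + 0.59 × 4.97% = 8.3323%.
Total capital V = 359 + 298 = 657.
Equity: weight = 359/657 = 0.5464; cost = 8.3323%.
Debt: weight = 298/657 = 0.4536; after-tax cost = 9.1% × (1 − 28.8%) = 6.4792%.
WACC = 0.5464 × 8.3323% + 0.4536 × 6.4792% = 7.4918%.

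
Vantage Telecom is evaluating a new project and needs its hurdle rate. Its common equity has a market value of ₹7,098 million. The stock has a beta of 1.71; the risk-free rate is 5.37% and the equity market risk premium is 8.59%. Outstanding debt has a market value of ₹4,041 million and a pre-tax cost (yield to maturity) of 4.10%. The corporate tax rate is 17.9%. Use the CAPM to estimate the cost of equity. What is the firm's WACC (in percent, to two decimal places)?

14.00%

Cost of equity via CAPM: Re = 5.37% + 1.71 × 8.59% = 20.0589%.
Total capital V = 7098 + 4041 = 11139.
Equity: weight = 7098/11139 = 0.6372; cost = 20.0589%.
Debt: weight = 4041/11139 = 0.3628; after-tax cost = 4.1% × (1 − 17.9%) = 3.3661%.
WACC = 0.6372 × 20.0589% + 0.3628 × 3.3661% = 14.0031%.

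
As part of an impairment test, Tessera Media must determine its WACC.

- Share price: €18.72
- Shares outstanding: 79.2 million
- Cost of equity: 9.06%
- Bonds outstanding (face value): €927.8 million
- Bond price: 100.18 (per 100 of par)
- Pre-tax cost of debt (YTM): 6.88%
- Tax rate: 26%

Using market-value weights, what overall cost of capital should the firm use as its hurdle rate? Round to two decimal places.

7.53%

Market value of equity E = 18.72 × 79.2m = 1482.624m. Market value of debt D = 927.8m × 100.18/100 = 929.47004m.
Total capital V = 1482.624 + 929.47004 = 2412.09404.
Equity: weight = 1482.624/2412.09404 = 0.6147; cost = 9.06%.
Bonds outstanding: weight = 929.47004/2412.09404 = 0.3853; after-tax cost = 6.88% × (1 − 26%) = 5.0912%.
WACC = 0.6147 × 9.0600% + 0.3853 × 5.0912% = 7.5307%.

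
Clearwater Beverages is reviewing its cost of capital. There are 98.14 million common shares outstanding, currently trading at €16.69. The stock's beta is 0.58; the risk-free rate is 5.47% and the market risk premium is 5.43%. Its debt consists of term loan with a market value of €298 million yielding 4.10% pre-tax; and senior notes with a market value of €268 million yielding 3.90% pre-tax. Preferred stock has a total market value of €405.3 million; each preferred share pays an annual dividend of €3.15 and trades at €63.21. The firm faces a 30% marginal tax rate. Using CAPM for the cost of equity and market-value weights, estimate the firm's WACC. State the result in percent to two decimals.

Cost of equity via CAPM: Re = 5.47% + 0.58 × 5.43% = 8.6194%.
Cost of preferred: Rp = 3.15 / 63.21 = 4.9834%.
Market value of equity E = 16.69 × 98.14m = 1637.9566m.
Total capital V = 1637.9566 + 405.3 + 298 + 268 = 2609.2566.
Equity: weight = 1637.9566/2609.2566 = 0.6277; cost = 8.6194%.
Preferred: weight = 405.3/2609.2566 = 0.1553; cost = 4.9834%.
Term loan: weight = 298/2609.2566 = 0.1142; after-tax cost = 4.1% × (1 − 30%) = 2.8700%.
Senior notes: weight = 268/2609.2566 = 0.1027; after-tax cost = 3.9% × (1 − 30%) = 2.7300%.
WACC = 0.6277 × 8.6194% + 0.1553 × 4.9834% + 0.1142 × 2.8700% + 0.1027 × 2.7300% = 6.7931%.

6.79%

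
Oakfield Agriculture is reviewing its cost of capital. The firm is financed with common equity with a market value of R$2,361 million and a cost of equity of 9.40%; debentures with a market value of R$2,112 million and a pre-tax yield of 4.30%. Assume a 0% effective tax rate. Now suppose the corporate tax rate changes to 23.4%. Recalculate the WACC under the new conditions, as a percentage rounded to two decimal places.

After the change:
Total capital V = 2361 + 2112 = 4473.
Equity: weight = 2361/4473 = 0.5278; cost = 9.4%.
Debentures: weight = 2112/4473 = 0.4722; after-tax cost = 4.3% × (1 − 23.4%) = 3.2938%.
WACC = 0.5278 × 9.4000% + 0.4722 × 3.2938% = 6.5169%.

6.52%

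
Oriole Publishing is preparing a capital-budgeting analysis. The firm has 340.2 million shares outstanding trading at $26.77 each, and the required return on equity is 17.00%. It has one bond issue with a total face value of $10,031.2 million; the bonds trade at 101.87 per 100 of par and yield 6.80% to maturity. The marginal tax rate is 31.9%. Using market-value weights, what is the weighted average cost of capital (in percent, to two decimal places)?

10.46%

Market value of equity E = 26.77 × 340.2m = 9107.154m. Market value of debt D = 10031.2m × 101.87/100 = 10218.78344m.
Total capital V = 9107.154 + 10218.78344 = 19325.93744.
Equity: weight = 9107.154/19325.93744 = 0.4712; cost = 17%.
Bonds outstanding: weight = 10218.78344/19325.93744 = 0.5288; after-tax cost = 6.8% × (1 − 31.9%) = 4.6308%.
WACC = 0.4712 × 17.0000% + 0.5288 × 4.6308% = 10.4597%.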